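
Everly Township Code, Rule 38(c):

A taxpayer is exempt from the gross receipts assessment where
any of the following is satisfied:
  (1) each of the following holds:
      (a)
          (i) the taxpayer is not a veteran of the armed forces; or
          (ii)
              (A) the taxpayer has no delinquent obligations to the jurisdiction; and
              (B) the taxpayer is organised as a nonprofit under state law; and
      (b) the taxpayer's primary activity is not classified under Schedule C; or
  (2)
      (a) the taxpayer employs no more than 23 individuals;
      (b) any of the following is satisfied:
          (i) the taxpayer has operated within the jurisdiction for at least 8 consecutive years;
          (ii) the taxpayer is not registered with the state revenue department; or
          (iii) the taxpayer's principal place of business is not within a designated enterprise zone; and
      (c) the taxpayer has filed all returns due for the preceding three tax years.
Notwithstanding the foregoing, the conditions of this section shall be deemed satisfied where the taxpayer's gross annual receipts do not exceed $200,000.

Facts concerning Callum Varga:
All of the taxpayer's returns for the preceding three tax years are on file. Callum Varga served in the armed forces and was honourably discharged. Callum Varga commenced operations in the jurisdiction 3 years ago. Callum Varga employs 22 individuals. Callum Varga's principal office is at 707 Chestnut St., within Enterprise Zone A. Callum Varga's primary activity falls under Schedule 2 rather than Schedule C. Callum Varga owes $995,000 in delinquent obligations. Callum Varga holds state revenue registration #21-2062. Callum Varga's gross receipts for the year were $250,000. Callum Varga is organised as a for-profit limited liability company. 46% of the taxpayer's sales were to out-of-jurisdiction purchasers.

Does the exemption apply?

No — not exempt.

(i) not (veteran) — fails.
(A) no delinquency — not met.
(B) nonprofit — fails.
(ii) = F AND F = false.
(a) = F OR F = false.
(b) not (Schedule C activity) — satisfied.
(1): F AND T → false.
(a) ≤ 23 employees — holds.
(i) ≥ 8 yrs in jurisdiction — fails.
(ii) not (state-registered) — not satisfied.
(iii) not (in enterprise zone) — not satisfied.
(b) = F OR F OR F = false.
(c) returns current — satisfied.
(2): T AND F AND T → false.
Overall = F OR F = false.
Exception (receipts ≤ $200,000) — not satisfied.
Result: main false OR exception false → false.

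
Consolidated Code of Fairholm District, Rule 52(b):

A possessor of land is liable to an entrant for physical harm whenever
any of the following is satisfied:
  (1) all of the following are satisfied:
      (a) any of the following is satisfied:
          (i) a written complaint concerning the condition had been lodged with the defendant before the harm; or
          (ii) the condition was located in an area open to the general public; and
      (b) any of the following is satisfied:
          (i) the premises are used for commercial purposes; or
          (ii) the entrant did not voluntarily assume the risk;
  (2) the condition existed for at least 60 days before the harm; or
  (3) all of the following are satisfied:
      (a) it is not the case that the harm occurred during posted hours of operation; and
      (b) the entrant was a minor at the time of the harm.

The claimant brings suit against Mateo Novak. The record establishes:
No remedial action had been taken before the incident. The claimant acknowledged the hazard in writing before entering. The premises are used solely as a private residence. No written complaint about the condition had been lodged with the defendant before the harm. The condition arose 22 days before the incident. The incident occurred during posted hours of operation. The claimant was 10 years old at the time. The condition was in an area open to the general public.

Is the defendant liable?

(i) complaint lodged — fails.
(ii) public area — met.
(a): F OR T → true.
(i) commercial use — fails.
(ii) no assumed risk — not met.
(b) = F OR F = false.
(1): T AND F → false.
(2) condition ≥60 days old — not met.
(a) not (during posted hours) — not met.
(b) entrant a minor — satisfied.
(3): F AND T → false.
So Overall is not satisfied (F OR F OR F).

No — not liable.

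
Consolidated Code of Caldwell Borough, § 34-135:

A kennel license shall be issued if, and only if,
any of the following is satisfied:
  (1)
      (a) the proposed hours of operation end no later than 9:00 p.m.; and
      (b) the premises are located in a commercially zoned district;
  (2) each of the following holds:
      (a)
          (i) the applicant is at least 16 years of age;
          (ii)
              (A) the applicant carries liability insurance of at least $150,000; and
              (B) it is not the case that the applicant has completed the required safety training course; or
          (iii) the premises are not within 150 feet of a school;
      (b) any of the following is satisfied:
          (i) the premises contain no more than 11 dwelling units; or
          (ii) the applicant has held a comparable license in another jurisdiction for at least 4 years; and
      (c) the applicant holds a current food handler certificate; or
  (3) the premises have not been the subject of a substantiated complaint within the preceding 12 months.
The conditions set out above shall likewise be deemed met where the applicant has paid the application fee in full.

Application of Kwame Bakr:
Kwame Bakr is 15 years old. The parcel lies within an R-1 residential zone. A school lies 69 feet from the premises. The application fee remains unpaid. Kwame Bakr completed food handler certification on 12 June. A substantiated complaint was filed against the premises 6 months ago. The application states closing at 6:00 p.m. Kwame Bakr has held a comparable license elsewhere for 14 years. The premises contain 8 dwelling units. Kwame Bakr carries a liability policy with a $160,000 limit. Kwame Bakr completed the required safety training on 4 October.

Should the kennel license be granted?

No — denied.

(a) closes by 9 p.m. — met.
(b) commercially zoned — not met.
(1): T AND F → false.
(i) age ≥ 16 — fails.
(A) insurance ≥ $150,000 — holds.
(B) not (safety training) — not met.
So (ii) is not satisfied (T AND F).
(iii) ≥150 ft from school — not satisfied.
(a) = F OR F OR F = false.
(i) ≤ 11 units — satisfied.
(ii) prior license ≥ 4 yr — holds.
So (b) is satisfied (T OR T).
(c) food handler cert. — satisfied.
So (2) is not satisfied (F AND T AND T).
(3) no complaint in 12 mo. — not met.
Overall = F OR F OR F = false.
Exception (fee paid) — not satisfied.
Result: main false OR exception false → false.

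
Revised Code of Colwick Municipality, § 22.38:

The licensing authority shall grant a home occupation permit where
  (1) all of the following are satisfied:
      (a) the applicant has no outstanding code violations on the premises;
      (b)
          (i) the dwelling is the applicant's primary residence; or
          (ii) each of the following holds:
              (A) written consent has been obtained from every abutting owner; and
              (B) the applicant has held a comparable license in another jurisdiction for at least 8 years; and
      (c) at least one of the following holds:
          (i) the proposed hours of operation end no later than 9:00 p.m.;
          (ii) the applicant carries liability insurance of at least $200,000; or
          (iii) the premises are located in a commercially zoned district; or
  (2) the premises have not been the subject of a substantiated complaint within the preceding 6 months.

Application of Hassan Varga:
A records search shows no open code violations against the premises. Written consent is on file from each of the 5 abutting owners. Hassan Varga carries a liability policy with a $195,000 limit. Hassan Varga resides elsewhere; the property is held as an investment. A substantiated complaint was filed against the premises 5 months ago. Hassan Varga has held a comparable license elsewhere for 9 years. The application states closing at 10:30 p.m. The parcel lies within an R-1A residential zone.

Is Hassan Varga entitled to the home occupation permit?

(a) no code violations — holds.
(i) primary residence — not met.
(A) all abutters consent — satisfied.
(B) prior license ≥ 8 yr — holds.
So (ii) is satisfied (T AND T).
So (b) is satisfied (F OR T).
(i) closes by 9 p.m. — fails.
(ii) insurance ≥ $200,000 — not met.
(iii) commercially zoned — fails.
(c): F OR F OR F → false.
So (1) is not satisfied (T AND T AND F).
(2) no complaint in 6 mo. — fails.
Overall = F OR F = false.

No — denied.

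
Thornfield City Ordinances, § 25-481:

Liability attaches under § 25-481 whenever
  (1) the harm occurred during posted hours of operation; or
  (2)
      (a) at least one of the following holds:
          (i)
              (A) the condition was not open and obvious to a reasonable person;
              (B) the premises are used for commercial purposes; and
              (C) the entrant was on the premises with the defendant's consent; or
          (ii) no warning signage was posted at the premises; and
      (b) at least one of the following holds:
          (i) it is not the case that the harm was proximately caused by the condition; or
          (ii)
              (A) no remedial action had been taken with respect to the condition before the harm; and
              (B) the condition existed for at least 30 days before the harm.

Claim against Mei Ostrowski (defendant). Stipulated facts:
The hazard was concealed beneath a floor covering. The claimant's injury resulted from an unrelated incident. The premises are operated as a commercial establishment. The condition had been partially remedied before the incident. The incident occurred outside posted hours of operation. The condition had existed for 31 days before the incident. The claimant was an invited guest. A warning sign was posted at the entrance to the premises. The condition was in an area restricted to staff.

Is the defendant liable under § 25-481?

Yes — liable.

(1) during posted hours — not satisfied.
(A) not open/obvious — satisfied.
(B) commercial use — holds.
(C) consent to enter — holds.
(i) = T AND T AND T = true.
(ii) no signage posted — fails.
So (a) is satisfied (T OR F).
(i) not (proximate cause) — satisfied.
(A) no remedial action — not met.
(B) condition ≥30 days old — holds.
(ii) = F AND T = false.
So (b) is satisfied (T OR F).
(2): T AND T → true.
So Overall is satisfied (F OR T).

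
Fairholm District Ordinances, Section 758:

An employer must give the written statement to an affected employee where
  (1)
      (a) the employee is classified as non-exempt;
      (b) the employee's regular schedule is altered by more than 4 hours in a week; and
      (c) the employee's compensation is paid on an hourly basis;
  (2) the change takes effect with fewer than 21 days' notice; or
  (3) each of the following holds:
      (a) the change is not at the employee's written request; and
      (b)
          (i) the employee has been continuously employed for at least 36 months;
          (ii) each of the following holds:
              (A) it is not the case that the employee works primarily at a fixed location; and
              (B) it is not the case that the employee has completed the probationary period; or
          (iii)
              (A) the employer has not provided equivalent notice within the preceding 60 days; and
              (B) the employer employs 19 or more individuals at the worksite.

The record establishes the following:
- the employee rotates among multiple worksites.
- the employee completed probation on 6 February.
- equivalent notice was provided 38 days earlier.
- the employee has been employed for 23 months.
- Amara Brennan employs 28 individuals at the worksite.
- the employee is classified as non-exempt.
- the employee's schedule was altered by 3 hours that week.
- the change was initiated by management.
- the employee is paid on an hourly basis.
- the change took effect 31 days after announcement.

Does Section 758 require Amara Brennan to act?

(a) non-exempt — met.
(b) schedule shift > 4h — not satisfied.
(c) hourly-paid — met.
(1) = T AND F AND T = false.
(2) < 21 days' notice — not met.
(a) not employee-requested — met.
(i) tenure ≥ 36 mo. — not met.
(A) not (fixed location) — satisfied.
(B) not (past probation) — not satisfied.
So (ii) is not satisfied (T AND F).
(A) no recent notice — not met.
(B) ≥ 19 at site — satisfied.
So (iii) is not satisfied (F AND T).
So (b) is not satisfied (F OR F OR F).
(3) = T AND F = false.
So Overall is not satisfied (F OR F OR F).

No — not required.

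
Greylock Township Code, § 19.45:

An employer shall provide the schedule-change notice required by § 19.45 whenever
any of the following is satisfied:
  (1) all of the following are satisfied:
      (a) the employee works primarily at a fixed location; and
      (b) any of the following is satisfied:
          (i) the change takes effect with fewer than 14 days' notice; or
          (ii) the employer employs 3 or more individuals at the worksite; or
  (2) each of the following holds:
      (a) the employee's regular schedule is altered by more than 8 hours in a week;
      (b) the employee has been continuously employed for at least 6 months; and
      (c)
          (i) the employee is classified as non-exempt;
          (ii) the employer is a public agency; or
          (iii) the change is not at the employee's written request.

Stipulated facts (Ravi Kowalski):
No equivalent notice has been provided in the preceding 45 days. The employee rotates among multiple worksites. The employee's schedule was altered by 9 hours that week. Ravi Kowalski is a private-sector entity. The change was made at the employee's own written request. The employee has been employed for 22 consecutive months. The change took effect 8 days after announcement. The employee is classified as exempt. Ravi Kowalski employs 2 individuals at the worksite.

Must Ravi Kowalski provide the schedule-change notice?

No — not required.

(a) fixed location — fails.
(i) < 14 days' notice — met.
(ii) ≥ 3 at site — not met.
So (b) is satisfied (T OR F).
So (1) is not satisfied (F AND T).
(a) schedule shift > 8h — met.
(b) tenure ≥ 6 mo. — holds.
(i) non-exempt — not met.
(ii) public agency — not satisfied.
(iii) not employee-requested — not met.
(c) = F OR F OR F = false.
(2): T AND T AND F → false.
So Overall is not satisfied (F OR F).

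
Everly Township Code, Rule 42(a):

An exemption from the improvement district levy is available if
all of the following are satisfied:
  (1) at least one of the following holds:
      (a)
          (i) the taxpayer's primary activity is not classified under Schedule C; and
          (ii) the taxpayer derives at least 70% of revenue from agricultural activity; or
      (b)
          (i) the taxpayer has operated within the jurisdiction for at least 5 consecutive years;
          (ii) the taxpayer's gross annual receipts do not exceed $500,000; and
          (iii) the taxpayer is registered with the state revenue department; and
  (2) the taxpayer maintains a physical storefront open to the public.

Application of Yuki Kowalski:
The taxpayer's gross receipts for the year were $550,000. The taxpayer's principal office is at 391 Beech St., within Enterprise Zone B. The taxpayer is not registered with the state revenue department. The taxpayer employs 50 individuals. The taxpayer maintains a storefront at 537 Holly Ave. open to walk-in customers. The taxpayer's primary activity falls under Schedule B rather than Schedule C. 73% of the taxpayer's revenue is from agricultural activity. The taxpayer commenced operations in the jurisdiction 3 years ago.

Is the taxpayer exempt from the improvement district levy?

Yes — exempt.

(i) not (Schedule C activity) — met.
(ii) ≥70% agricultural — met.
(a) = T AND T = true.
(i) ≥ 5 yrs in jurisdiction — fails.
(ii) receipts ≤ $500,000 — not met.
(iii) state-registered — fails.
(b): F AND F AND F → false.
So (1) is satisfied (T OR F).
(2) has storefront — met.
So Overall is satisfied (T AND T).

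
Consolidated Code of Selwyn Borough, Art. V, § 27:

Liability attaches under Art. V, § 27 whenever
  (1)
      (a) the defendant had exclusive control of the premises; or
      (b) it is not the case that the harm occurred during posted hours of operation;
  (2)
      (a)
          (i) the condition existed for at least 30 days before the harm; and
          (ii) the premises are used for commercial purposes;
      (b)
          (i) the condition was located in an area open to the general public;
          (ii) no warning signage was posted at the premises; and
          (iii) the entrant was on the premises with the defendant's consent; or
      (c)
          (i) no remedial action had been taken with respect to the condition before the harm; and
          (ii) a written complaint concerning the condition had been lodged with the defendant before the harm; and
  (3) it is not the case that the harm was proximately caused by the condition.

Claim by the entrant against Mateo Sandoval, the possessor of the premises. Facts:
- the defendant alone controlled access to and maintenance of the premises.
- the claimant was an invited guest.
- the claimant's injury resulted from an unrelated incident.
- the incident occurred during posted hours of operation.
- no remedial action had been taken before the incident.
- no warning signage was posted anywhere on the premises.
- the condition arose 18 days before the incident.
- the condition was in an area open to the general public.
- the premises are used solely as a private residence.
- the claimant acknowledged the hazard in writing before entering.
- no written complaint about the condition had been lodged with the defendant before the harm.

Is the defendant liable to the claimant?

(a) exclusive control — met.
(b) not (during posted hours) — fails.
(1) = T OR F = true.
(i) condition ≥30 days old — not met.
(ii) commercial use — not met.
(a): F AND F → false.
(i) public area — holds.
(ii) no signage posted — satisfied.
(iii) consent to enter — holds.
So (b) is satisfied (T AND T AND T).
(i) no remedial action — satisfied.
(ii) complaint lodged — not satisfied.
So (c) is not satisfied (T AND F).
(2): F OR T OR F → true.
(3) not (proximate cause) — met.
So Overall is satisfied (T AND T AND T).

Yes — liable.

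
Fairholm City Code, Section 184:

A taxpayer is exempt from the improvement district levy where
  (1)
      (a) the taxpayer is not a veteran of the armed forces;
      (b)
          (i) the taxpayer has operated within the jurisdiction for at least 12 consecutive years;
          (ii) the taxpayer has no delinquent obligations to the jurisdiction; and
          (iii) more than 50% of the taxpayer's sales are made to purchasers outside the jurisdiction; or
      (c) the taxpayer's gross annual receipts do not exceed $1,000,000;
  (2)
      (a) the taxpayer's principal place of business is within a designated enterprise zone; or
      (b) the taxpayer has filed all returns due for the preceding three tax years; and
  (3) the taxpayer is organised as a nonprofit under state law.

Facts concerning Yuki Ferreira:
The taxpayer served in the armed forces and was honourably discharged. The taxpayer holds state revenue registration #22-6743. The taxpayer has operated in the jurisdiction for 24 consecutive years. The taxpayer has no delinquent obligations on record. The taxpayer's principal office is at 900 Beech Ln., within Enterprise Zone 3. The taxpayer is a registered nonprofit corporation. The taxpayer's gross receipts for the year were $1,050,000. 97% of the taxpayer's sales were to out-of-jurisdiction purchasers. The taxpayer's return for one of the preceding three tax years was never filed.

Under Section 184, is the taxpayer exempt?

(a) not (veteran) — fails.
(i) ≥ 12 yrs in jurisdiction — satisfied.
(ii) no delinquency — met.
(iii) >50% out-of-jur. sales — met.
So (b) is satisfied (T AND T AND T).
(c) receipts ≤ $1,000,000 — not met.
(1): F OR T OR F → true.
(a) in enterprise zone — met.
(b) returns current — not met.
(2) = T OR F = true.
(3) nonprofit — holds.
Overall = T AND T AND T = true.

Yes — exempt.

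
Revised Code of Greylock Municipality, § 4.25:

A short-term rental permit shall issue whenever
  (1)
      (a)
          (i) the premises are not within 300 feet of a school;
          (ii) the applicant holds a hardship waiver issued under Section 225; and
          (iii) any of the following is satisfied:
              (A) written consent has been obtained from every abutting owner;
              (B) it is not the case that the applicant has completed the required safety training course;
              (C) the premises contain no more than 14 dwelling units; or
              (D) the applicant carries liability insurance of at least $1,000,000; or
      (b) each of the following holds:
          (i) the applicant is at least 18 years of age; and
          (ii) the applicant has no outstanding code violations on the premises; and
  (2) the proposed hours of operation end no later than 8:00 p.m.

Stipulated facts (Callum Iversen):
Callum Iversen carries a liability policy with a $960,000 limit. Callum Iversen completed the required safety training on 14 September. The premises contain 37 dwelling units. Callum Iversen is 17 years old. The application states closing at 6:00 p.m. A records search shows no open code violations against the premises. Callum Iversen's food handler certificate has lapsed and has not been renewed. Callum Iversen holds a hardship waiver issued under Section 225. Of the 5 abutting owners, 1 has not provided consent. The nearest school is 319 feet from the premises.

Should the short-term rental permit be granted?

No — denied.

(i) ≥300 ft from school — satisfied.
(ii) hardship waiver — satisfied.
(A) all abutters consent — fails.
(B) not (safety training) — not met.
(C) ≤ 14 units — fails.
(D) insurance ≥ $1,000,000 — fails.
(iii): F OR F OR F OR F → false.
So (a) is not satisfied (T AND T AND F).
(i) age ≥ 18 — not satisfied.
(ii) no code violations — met.
(b) = F AND T = false.
(1): F OR F → false.
(2) closes by 8 p.m. — met.
Overall: F AND T → false.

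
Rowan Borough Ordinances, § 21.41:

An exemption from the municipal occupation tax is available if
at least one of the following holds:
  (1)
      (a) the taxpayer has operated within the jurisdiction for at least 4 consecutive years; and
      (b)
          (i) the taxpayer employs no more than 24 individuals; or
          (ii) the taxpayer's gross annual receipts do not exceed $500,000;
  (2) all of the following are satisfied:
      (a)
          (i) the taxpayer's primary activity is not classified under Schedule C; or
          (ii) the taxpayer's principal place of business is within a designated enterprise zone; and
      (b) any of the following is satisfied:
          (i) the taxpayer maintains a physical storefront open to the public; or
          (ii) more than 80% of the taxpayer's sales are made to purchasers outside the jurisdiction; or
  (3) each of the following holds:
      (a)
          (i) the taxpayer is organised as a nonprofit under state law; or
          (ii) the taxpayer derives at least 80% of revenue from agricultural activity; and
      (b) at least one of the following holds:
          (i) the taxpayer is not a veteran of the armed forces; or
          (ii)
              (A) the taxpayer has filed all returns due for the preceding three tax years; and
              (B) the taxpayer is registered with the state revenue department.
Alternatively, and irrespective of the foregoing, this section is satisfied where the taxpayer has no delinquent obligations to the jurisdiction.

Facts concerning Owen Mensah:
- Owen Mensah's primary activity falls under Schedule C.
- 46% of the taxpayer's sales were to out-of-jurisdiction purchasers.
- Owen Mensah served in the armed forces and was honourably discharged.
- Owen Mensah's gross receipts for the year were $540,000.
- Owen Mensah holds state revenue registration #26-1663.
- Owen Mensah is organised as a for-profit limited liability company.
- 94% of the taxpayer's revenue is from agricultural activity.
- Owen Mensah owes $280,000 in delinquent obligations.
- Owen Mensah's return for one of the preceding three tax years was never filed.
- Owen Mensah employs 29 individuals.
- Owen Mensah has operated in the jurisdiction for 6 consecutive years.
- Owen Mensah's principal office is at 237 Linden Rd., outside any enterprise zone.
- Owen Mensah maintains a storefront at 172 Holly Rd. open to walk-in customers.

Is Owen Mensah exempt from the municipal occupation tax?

(a) ≥ 4 yrs in jurisdiction — satisfied.
(i) ≤ 24 employees — fails.
(ii) receipts ≤ $500,000 — not met.
So (b) is not satisfied (F OR F).
(1): T AND F → false.
(i) not (Schedule C activity) — not satisfied.
(ii) in enterprise zone — fails.
(a) = F OR F = false.
(i) has storefront — satisfied.
(ii) >80% out-of-jur. sales — not satisfied.
So (b) is satisfied (T OR F).
So (2) is not satisfied (F AND T).
(i) nonprofit — not satisfied.
(ii) ≥80% agricultural — holds.
(a) = F OR T = true.
(i) not (veteran) — fails.
(A) returns current — not satisfied.
(B) state-registered — holds.
(ii): F AND T → false.
(b): F OR F → false.
(3): T AND F → false.
So Overall is not satisfied (F OR F OR F).
Exception (no delinquency) — not satisfied.
Result: main false OR exception false → false.

No — not exempt.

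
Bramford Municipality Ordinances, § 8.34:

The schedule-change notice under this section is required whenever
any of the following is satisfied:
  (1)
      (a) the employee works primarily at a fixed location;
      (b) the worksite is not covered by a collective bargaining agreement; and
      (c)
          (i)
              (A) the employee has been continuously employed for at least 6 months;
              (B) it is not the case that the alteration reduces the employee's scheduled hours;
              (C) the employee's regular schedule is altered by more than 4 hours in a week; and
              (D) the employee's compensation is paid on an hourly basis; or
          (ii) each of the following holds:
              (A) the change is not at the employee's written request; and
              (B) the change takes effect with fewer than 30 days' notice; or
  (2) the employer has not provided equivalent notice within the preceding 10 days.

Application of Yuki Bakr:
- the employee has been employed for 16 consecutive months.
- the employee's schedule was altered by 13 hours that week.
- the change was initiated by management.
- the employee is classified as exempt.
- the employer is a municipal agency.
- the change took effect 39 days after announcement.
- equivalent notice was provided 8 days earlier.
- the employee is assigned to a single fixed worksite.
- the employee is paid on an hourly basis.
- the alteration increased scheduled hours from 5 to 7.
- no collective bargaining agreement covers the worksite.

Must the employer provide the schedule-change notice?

Yes — required.

(a) fixed location — satisfied.
(b) no CBA — holds.
(A) tenure ≥ 6 mo. — satisfied.
(B) not (hours reduced) — satisfied.
(C) schedule shift > 4h — met.
(D) hourly-paid — holds.
(i): T AND T AND T AND T → true.
(A) not employee-requested — met.
(B) < 30 days' notice — fails.
So (ii) is not satisfied (T AND F).
So (c) is satisfied (T OR F).
So (1) is satisfied (T AND T AND T).
(2) no recent notice — fails.
Overall: T OR F → true.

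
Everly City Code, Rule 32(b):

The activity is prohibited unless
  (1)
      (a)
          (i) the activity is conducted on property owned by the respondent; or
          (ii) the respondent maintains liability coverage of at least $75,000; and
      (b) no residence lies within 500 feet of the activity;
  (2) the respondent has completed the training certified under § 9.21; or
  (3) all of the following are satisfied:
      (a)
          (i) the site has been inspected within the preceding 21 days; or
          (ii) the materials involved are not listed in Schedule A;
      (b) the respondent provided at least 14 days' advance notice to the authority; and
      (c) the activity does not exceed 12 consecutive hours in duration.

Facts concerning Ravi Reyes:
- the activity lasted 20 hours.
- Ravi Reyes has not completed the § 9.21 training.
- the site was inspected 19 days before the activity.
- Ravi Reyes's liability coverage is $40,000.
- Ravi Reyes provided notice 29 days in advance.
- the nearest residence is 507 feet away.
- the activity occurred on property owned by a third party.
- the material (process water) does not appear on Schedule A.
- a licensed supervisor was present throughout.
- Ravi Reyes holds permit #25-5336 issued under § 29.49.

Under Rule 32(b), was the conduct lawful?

(i) own property — not met.
(ii) coverage ≥ $75,000 — not satisfied.
So (a) is not satisfied (F OR F).
(b) no residence in 500 ft — holds.
(1) = F AND T = false.
(2) training certified — not satisfied.
(i) site inspected — satisfied.
(ii) not (Schedule A material) — met.
So (a) is satisfied (T OR T).
(b) ≥14 days' notice — satisfied.
(c) ≤ 12 hrs duration — fails.
(3) = T AND T AND F = false.
Overall: F OR F OR F → false.

No — unlawful.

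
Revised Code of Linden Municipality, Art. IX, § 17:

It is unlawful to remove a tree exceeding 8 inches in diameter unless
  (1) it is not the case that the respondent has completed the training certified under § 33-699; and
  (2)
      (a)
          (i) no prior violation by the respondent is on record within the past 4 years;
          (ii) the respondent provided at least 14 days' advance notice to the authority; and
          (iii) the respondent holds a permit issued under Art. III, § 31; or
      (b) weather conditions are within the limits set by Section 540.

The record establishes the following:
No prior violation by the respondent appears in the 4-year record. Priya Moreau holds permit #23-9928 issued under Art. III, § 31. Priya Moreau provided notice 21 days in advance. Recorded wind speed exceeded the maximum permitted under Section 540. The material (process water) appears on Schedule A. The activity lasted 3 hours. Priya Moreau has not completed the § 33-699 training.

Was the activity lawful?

(1) not (training certified) — met.
(i) no prior violation — holds.
(ii) ≥14 days' notice — satisfied.
(iii) holds permit — met.
So (a) is satisfied (T AND T AND T).
(b) weather ok — not satisfied.
So (2) is satisfied (T OR F).
So Overall is satisfied (T AND T).

Yes — lawful.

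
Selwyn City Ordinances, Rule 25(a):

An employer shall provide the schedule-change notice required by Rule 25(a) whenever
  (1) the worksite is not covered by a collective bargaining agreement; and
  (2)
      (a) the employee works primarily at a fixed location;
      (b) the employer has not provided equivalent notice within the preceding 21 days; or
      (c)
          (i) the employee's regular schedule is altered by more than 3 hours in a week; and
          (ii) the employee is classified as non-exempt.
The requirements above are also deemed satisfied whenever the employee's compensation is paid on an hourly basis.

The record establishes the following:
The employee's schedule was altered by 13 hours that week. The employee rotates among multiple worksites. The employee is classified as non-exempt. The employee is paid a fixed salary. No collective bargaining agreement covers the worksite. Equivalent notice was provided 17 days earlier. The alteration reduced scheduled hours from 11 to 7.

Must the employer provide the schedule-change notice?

Yes — required.

(1) no CBA — satisfied.
(a) fixed location — fails.
(b) no recent notice — not satisfied.
(i) schedule shift > 3h — met.
(ii) non-exempt — holds.
(c): T AND T → true.
(2): F OR F OR T → true.
Overall: T AND T → true.
Exception (hourly-paid) — not satisfied.
Result: main true OR exception false → true.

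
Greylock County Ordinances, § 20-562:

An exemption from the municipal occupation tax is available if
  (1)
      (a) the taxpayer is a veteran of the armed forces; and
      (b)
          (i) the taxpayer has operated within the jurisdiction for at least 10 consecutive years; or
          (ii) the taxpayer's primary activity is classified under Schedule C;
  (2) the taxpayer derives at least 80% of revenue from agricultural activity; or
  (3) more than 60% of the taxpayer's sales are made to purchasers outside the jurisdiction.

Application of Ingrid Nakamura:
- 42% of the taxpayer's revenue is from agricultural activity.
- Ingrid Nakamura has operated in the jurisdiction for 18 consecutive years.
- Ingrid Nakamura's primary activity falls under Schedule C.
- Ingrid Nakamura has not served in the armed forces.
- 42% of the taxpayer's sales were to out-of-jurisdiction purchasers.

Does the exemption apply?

No — not exempt.

(a) veteran — fails.
(i) ≥ 10 yrs in jurisdiction — met.
(ii) Schedule C activity — satisfied.
(b) = T OR T = true.
(1) = F AND T = false.
(2) ≥80% agricultural — not satisfied.
(3) >60% out-of-jur. sales — fails.
So Overall is not satisfied (F OR F OR F).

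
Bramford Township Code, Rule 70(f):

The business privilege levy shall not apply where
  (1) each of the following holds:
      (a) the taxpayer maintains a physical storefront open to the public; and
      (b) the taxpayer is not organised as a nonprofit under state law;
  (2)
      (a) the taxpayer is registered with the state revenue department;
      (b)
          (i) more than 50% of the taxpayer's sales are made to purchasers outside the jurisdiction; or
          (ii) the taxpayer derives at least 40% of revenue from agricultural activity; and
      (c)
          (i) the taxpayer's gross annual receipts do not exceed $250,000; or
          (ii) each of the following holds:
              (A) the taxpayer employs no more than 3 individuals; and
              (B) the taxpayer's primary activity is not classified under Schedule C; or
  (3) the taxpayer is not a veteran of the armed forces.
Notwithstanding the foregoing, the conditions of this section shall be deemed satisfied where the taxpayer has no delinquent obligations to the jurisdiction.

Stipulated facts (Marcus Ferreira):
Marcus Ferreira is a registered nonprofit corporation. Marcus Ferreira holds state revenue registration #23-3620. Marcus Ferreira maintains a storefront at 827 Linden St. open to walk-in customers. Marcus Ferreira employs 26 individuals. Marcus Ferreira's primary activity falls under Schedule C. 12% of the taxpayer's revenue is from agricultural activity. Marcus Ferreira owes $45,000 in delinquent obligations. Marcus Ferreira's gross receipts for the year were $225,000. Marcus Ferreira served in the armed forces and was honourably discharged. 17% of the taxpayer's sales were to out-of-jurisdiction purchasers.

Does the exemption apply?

No — not exempt.

(a) has storefront — satisfied.
(b) not (nonprofit) — not satisfied.
(1): T AND F → false.
(a) state-registered — holds.
(i) >50% out-of-jur. sales — fails.
(ii) ≥40% agricultural — fails.
(b): F OR F → false.
(i) receipts ≤ $250,000 — satisfied.
(A) ≤ 3 employees — not met.
(B) not (Schedule C activity) — fails.
(ii) = F AND F = false.
(c) = T OR F = true.
So (2) is not satisfied (T AND F AND T).
(3) not (veteran) — fails.
So Overall is not satisfied (F OR F OR F).
Exception (no delinquency) — not satisfied.
Result: main false OR exception false → false.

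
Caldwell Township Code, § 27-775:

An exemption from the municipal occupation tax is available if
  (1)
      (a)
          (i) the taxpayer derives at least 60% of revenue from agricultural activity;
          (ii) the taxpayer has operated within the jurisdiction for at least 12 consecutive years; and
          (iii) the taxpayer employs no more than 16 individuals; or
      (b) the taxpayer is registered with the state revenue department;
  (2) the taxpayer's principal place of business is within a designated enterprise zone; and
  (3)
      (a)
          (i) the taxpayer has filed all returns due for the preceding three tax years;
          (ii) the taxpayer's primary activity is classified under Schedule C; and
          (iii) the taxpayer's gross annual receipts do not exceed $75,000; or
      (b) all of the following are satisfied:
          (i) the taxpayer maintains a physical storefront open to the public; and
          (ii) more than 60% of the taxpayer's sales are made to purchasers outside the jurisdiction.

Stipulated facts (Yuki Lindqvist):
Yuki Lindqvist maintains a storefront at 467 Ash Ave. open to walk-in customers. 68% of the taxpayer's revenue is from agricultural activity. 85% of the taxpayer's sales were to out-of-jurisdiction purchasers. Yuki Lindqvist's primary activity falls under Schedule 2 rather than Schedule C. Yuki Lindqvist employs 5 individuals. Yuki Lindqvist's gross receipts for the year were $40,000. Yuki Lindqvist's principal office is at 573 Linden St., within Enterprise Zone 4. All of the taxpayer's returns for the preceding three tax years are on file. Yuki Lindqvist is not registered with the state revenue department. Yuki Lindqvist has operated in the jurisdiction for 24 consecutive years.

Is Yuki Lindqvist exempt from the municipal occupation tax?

Yes — exempt.

(i) ≥60% agricultural — holds.
(ii) ≥ 12 yrs in jurisdiction — met.
(iii) ≤ 16 employees — holds.
So (a) is satisfied (T AND T AND T).
(b) state-registered — fails.
So (1) is satisfied (T OR F).
(2) in enterprise zone — holds.
(i) returns current — met.
(ii) Schedule C activity — not met.
(iii) receipts ≤ $75,000 — met.
(a) = T AND F AND T = false.
(i) has storefront — holds.
(ii) >60% out-of-jur. sales — met.
(b): T AND T → true.
(3): F OR T → true.
Overall = T AND T AND T = true.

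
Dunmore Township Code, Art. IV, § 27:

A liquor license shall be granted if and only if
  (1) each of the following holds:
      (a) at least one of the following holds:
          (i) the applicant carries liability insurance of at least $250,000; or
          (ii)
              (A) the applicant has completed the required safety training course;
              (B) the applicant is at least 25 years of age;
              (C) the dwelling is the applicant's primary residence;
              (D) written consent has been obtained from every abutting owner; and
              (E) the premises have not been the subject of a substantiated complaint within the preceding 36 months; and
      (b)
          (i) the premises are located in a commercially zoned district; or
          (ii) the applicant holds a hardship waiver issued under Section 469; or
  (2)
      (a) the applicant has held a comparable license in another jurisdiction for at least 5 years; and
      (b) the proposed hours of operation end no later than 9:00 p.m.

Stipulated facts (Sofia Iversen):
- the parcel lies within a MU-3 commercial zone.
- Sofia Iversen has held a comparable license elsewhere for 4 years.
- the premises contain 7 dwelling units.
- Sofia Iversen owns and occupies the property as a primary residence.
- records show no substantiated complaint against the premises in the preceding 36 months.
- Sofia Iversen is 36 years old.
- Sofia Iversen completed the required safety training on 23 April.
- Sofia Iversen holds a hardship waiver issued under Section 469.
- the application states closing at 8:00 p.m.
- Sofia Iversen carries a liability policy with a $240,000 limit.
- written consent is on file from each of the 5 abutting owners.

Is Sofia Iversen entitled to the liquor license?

Yes — granted.

(i) insurance ≥ $250,000 — not satisfied.
(A) safety training — met.
(B) age ≥ 25 — satisfied.
(C) primary residence — met.
(D) all abutters consent — holds.
(E) no complaint in 36 mo. — satisfied.
(ii): T AND T AND T AND T AND T → true.
(a): F OR T → true.
(i) commercially zoned — met.
(ii) hardship waiver — holds.
(b): T OR T → true.
(1) = T AND T = true.
(a) prior license ≥ 5 yr — fails.
(b) closes by 9 p.m. — met.
(2): F AND T → false.
Overall = T OR F = true.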